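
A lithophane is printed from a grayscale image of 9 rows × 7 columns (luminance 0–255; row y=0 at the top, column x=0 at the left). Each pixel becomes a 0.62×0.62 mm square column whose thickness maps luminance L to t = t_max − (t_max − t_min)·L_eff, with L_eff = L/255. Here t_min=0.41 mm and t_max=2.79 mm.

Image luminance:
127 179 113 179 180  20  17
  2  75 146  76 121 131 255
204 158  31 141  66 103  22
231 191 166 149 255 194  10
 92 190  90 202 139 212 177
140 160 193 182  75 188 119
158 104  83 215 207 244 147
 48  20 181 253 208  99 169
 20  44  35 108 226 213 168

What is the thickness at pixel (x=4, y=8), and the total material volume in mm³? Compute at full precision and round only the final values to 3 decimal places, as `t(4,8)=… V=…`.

span = t_max - t_min = 2.79 - 0.41 = 2.380
L(4,8) = 226, L_eff = 226/255 = 0.886275
t(4,8) = 2.79 - 2.380·0.886275 = 0.681
Σt over all 9·7 pixels = 142541/1500 ≈ 95.0273333
V = pitch²·Σt = 0.62²·142541/1500 = 36.529

t(4,8)=0.681 V=36.529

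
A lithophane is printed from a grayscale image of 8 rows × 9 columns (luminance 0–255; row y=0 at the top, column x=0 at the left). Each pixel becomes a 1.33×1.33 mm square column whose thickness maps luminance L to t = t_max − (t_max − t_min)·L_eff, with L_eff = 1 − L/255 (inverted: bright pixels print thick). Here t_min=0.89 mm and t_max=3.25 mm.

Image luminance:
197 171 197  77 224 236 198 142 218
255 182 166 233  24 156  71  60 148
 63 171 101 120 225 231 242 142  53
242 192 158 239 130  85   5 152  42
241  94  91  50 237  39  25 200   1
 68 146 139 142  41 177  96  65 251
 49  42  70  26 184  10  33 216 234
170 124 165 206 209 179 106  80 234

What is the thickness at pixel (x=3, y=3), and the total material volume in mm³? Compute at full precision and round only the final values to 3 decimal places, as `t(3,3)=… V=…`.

span = t_max - t_min = 3.25 - 0.89 = 2.360
L(3,3) = 239, L_eff = 1 - 239/255 = 0.062745 (inverted)
t(3,3) = 3.25 - 2.360·0.062745 = 3.102
Σt over all 8·9 pixels = 997802/6375 ≈ 156.5179608
V = pitch²·Σt = 1.33²·997802/6375 = 276.865

t(3,3)=3.102 V=276.865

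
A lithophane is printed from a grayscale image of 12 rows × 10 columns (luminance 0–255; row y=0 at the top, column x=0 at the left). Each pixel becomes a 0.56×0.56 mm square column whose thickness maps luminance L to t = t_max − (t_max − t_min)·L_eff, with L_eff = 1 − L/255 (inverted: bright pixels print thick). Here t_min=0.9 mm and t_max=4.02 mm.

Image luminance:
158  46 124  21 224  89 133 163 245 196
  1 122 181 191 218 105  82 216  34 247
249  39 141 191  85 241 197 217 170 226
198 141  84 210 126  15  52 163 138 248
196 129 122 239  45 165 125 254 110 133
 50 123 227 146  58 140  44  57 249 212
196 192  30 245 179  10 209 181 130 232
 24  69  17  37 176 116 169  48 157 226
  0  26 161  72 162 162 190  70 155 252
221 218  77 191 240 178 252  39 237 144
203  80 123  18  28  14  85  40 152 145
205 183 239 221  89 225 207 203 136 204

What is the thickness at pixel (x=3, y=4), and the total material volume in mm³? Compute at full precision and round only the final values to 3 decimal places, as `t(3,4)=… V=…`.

t(3,4)=3.824 V=100.022

span = t_max - t_min = 4.02 - 0.9 = 3.120
L(3,4) = 239, L_eff = 1 - 239/255 = 0.062745 (inverted)
t(3,4) = 4.02 - 3.120·0.062745 = 3.824
Σt over all 12·10 pixels = 677766/2125 ≈ 318.9487059
V = pitch²·Σt = 0.56²·677766/2125 = 100.022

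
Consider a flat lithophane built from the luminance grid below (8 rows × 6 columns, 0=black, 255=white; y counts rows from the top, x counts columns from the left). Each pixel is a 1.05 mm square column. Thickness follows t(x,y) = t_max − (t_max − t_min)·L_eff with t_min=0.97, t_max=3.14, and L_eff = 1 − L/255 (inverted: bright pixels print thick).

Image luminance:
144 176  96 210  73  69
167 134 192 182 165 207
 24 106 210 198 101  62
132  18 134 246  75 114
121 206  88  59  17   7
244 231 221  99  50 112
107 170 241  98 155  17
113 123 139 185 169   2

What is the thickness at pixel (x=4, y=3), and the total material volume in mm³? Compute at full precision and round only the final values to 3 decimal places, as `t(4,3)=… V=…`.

t(4,3)=1.608 V=109.586

span = t_max - t_min = 3.14 - 0.97 = 2.170
L(4,3) = 75, L_eff = 1 - 75/255 = 0.705882 (inverted)
t(4,3) = 3.14 - 2.170·0.705882 = 1.608
Σt over all 8·6 pixels = 2534633/25500 ≈ 99.3973725
V = pitch²·Σt = 1.05²·2534633/25500 = 109.586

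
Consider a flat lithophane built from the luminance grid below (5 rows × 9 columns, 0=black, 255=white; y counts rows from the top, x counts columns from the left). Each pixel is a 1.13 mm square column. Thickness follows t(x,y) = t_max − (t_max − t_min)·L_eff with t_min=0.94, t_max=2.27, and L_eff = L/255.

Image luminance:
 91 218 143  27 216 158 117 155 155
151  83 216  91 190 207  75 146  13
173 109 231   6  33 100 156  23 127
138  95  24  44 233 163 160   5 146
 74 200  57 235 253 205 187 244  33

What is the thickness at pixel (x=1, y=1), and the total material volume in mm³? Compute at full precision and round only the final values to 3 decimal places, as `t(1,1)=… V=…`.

t(1,1)=1.837 V=91.102

span = t_max - t_min = 2.27 - 0.94 = 1.330
L(1,1) = 83, L_eff = 83/255 = 0.325490
t(1,1) = 2.27 - 1.330·0.325490 = 1.837
Σt over all 5·9 pixels = 1819327/25500 ≈ 71.3461569
V = pitch²·Σt = 1.13²·1819327/25500 = 91.102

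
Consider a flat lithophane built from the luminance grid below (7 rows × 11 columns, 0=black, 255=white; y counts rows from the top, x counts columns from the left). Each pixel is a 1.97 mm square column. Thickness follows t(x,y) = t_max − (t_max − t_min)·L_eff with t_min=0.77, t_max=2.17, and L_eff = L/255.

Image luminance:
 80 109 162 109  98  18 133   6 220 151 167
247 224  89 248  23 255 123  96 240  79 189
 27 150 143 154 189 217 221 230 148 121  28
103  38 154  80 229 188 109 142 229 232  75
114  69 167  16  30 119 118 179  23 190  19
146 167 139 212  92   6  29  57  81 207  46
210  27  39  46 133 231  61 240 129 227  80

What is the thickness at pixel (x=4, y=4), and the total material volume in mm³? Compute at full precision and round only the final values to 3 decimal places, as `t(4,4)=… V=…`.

t(4,4)=2.005 V=437.052

span = t_max - t_min = 2.17 - 0.77 = 1.400
L(4,4) = 30, L_eff = 30/255 = 0.117647
t(4,4) = 2.17 - 1.400·0.117647 = 2.005
Σt over all 7·11 pixels = 574343/5100 ≈ 112.6162745
V = pitch²·Σt = 1.97²·574343/5100 = 437.052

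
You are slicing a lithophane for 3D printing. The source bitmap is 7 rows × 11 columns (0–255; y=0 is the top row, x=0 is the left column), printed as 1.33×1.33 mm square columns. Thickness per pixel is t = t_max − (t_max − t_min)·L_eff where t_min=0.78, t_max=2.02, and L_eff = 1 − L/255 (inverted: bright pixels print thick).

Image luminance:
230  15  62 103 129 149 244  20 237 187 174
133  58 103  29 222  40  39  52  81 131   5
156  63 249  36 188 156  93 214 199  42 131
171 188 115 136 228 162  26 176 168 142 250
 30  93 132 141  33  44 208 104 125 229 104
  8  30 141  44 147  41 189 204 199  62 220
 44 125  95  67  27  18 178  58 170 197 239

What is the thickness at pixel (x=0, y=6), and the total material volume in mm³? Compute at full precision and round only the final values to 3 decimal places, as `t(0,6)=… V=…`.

span = t_max - t_min = 2.02 - 0.78 = 1.240
L(0,6) = 44, L_eff = 1 - 44/255 = 0.827451 (inverted)
t(0,6) = 2.02 - 1.240·0.827451 = 0.994
Σt over all 7·11 pixels = 1353401/12750 ≈ 106.1490980
V = pitch²·Σt = 1.33²·1353401/12750 = 187.767

t(0,6)=0.994 V=187.767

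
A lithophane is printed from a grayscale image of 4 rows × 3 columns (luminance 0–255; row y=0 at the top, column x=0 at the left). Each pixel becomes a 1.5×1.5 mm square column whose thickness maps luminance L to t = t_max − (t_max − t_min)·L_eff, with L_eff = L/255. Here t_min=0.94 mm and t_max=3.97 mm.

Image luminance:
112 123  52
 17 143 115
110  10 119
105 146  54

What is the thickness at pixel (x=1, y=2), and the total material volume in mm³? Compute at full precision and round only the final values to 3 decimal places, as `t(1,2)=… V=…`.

span = t_max - t_min = 3.97 - 0.94 = 3.030
L(1,2) = 10, L_eff = 10/255 = 0.039216
t(1,2) = 3.97 - 3.030·0.039216 = 3.851
Σt over all 4·3 pixels = 146617/4250 ≈ 34.4981176
V = pitch²·Σt = 1.5²·146617/4250 = 77.621

t(1,2)=3.851 V=77.621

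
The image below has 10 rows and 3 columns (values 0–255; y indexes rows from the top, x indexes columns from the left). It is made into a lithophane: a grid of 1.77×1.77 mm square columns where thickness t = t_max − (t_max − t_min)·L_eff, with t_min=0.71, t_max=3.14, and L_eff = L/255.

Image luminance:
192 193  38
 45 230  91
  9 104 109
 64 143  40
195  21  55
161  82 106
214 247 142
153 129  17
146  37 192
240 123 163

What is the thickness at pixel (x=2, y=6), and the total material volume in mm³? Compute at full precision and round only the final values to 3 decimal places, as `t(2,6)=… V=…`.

t(2,6)=1.787 V=185.224

span = t_max - t_min = 3.14 - 0.71 = 2.430
L(2,6) = 142, L_eff = 142/255 = 0.556863
t(2,6) = 3.14 - 2.430·0.556863 = 1.787
Σt over all 10·3 pixels = 502539/8500 ≈ 59.1222353
V = pitch²·Σt = 1.77²·502539/8500 = 185.224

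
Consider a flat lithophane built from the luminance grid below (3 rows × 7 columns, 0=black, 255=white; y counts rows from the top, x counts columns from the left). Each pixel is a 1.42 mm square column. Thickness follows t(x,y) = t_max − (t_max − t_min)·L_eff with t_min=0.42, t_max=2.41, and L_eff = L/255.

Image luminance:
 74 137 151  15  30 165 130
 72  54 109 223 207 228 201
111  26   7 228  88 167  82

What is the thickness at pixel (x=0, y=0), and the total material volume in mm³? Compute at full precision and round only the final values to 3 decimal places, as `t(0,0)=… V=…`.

t(0,0)=1.833 V=62.632

span = t_max - t_min = 2.41 - 0.42 = 1.990
L(0,0) = 74, L_eff = 74/255 = 0.290196
t(0,0) = 2.41 - 1.990·0.290196 = 1.833
Σt over all 3·7 pixels = 13201/425 ≈ 31.0611765
V = pitch²·Σt = 1.42²·13201/425 = 62.632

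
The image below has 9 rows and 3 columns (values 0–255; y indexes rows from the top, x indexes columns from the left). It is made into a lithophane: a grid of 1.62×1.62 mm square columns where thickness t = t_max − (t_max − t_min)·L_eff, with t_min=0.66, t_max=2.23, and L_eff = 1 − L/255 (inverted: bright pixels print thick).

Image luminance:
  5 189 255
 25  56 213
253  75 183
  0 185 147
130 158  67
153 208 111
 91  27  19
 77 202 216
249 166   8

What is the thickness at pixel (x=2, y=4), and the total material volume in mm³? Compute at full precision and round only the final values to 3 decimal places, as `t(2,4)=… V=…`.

span = t_max - t_min = 2.23 - 0.66 = 1.570
L(2,4) = 67, L_eff = 1 - 67/255 = 0.737255 (inverted)
t(2,4) = 2.23 - 1.570·0.737255 = 1.073
Σt over all 9·3 pixels = 39.172
V = pitch²·Σt = 1.62²·39.172 = 102.803

t(2,4)=1.073 V=102.803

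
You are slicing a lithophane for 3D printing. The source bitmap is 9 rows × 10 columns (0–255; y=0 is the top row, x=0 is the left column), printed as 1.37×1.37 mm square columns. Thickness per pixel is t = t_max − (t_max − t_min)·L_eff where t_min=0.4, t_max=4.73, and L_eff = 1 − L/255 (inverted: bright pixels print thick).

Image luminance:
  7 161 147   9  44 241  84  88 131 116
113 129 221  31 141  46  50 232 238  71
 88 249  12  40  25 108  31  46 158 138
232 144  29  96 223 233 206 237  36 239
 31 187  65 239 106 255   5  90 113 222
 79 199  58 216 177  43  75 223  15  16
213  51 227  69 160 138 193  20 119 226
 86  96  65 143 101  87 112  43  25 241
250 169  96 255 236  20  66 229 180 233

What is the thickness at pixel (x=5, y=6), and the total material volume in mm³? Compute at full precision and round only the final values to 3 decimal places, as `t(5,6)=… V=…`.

span = t_max - t_min = 4.73 - 0.4 = 4.330
L(5,6) = 138, L_eff = 1 - 138/255 = 0.458824 (inverted)
t(5,6) = 4.73 - 4.330·0.458824 = 2.743
Σt over all 9·10 pixels = 1956163/8500 ≈ 230.1368235
V = pitch²·Σt = 1.37²·1956163/8500 = 431.944

t(5,6)=2.743 V=431.944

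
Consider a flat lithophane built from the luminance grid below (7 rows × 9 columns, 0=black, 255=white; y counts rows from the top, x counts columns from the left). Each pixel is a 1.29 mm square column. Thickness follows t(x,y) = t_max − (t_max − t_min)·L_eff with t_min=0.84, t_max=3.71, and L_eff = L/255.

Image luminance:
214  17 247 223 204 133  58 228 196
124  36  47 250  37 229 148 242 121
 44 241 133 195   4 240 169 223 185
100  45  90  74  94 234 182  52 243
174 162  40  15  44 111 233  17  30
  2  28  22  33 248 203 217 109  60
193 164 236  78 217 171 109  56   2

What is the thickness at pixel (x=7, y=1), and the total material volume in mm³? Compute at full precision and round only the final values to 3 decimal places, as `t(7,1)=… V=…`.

t(7,1)=0.986 V=233.947

span = t_max - t_min = 3.71 - 0.84 = 2.870
L(7,1) = 242, L_eff = 242/255 = 0.949020
t(7,1) = 3.71 - 2.870·0.949020 = 0.986
Σt over all 7·9 pixels = 3584903/25500 ≈ 140.5844314
V = pitch²·Σt = 1.29²·3584903/25500 = 233.947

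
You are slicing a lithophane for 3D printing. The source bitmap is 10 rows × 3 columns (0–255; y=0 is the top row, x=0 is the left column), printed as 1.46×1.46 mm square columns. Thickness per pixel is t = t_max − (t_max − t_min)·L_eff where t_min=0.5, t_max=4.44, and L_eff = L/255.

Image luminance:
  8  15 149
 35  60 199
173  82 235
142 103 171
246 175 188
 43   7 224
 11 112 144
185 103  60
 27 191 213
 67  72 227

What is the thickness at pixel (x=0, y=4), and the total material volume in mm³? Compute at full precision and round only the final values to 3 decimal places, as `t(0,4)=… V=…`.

span = t_max - t_min = 4.44 - 0.5 = 3.940
L(0,4) = 246, L_eff = 246/255 = 0.964706
t(0,4) = 4.44 - 3.940·0.964706 = 0.639
Σt over all 10·3 pixels = 975901/12750 ≈ 76.5412549
V = pitch²·Σt = 1.46²·975901/12750 = 163.155

t(0,4)=0.639 V=163.155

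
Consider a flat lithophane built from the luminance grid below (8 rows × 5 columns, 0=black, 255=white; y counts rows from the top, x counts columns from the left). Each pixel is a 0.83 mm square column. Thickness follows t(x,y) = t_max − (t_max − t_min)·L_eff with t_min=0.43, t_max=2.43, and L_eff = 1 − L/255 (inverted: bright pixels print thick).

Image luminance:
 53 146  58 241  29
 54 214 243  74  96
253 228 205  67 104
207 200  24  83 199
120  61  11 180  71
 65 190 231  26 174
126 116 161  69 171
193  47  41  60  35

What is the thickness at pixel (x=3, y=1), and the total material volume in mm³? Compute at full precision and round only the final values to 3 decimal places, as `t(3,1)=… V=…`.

span = t_max - t_min = 2.43 - 0.43 = 2.000
L(3,1) = 74, L_eff = 1 - 74/255 = 0.709804 (inverted)
t(3,1) = 2.43 - 2.000·0.709804 = 1.010
Σt over all 8·5 pixels = 4746/85 ≈ 55.8352941
V = pitch²·Σt = 0.83²·4746/85 = 38.465

t(3,1)=1.010 V=38.465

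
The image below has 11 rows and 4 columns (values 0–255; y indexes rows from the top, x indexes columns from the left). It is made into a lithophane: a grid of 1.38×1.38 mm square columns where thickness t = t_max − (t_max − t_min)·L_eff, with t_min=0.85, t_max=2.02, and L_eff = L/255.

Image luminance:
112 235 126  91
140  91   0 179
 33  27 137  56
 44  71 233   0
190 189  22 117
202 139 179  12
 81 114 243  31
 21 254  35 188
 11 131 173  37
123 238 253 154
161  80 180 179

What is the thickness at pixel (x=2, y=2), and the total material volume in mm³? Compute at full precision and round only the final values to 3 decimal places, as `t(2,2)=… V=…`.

t(2,2)=1.391 V=122.848

span = t_max - t_min = 2.02 - 0.85 = 1.170
L(2,2) = 137, L_eff = 137/255 = 0.537255
t(2,2) = 2.02 - 1.170·0.537255 = 1.391
Σt over all 11·4 pixels = 137078/2125 ≈ 64.5072941
V = pitch²·Σt = 1.38²·137078/2125 = 122.848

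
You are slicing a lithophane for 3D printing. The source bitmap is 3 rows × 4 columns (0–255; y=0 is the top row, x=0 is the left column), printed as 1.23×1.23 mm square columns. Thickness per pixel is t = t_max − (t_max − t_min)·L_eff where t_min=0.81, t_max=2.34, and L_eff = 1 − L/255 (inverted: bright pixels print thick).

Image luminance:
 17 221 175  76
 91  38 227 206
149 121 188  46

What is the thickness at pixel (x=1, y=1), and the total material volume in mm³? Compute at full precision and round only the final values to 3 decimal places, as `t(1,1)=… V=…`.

span = t_max - t_min = 2.34 - 0.81 = 1.530
L(1,1) = 38, L_eff = 1 - 38/255 = 0.850980 (inverted)
t(1,1) = 2.34 - 1.530·0.850980 = 1.038
Σt over all 3·4 pixels = 19.05
V = pitch²·Σt = 1.23²·19.05 = 28.821

t(1,1)=1.038 V=28.821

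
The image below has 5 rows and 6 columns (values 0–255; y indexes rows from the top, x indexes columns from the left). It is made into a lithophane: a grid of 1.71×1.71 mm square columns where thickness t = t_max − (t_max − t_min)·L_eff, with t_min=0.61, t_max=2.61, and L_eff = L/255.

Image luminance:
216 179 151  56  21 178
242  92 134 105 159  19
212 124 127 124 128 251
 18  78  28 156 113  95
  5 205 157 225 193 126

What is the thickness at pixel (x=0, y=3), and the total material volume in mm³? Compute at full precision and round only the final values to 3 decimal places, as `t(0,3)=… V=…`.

t(0,3)=2.469 V=139.124

span = t_max - t_min = 2.61 - 0.61 = 2.000
L(0,3) = 18, L_eff = 18/255 = 0.070588
t(0,3) = 2.61 - 2.000·0.070588 = 2.469
Σt over all 5·6 pixels = 4853/102 ≈ 47.5784314
V = pitch²·Σt = 1.71²·4853/102 = 139.124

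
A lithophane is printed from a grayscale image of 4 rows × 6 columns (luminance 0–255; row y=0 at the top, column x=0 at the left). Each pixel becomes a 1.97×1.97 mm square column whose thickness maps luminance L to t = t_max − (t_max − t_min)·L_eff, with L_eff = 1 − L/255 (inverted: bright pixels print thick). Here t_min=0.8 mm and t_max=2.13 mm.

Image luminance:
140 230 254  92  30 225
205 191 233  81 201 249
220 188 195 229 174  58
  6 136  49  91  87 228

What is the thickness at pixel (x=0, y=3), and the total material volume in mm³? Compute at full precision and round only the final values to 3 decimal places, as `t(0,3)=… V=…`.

t(0,3)=0.831 V=151.269

span = t_max - t_min = 2.13 - 0.8 = 1.330
L(0,3) = 6, L_eff = 1 - 6/255 = 0.976471 (inverted)
t(0,3) = 2.13 - 1.330·0.976471 = 0.831
Σt over all 4·6 pixels = 82828/2125 ≈ 38.9778824
V = pitch²·Σt = 1.97²·82828/2125 = 151.269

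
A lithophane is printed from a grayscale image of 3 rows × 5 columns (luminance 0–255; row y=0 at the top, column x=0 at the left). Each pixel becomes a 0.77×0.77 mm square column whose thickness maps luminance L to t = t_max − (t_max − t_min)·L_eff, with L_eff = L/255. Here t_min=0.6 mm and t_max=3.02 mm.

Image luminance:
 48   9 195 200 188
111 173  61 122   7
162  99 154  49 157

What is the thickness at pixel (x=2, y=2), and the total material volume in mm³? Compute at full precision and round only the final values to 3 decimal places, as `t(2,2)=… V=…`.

span = t_max - t_min = 3.02 - 0.6 = 2.420
L(2,2) = 154, L_eff = 154/255 = 0.603922
t(2,2) = 3.02 - 2.420·0.603922 = 1.559
Σt over all 3·5 pixels = 36764/1275 ≈ 28.8345098
V = pitch²·Σt = 0.77²·36764/1275 = 17.096

t(2,2)=1.559 V=17.096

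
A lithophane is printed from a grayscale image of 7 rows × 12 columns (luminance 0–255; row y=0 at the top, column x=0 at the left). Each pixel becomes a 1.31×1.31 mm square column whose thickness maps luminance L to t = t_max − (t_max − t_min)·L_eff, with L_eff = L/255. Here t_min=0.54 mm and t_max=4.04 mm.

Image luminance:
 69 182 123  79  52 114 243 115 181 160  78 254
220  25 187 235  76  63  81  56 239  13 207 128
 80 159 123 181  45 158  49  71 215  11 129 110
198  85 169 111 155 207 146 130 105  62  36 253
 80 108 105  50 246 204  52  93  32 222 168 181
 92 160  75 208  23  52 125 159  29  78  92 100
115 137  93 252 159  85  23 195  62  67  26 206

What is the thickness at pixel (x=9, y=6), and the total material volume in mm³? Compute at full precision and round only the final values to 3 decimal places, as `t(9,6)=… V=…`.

t(9,6)=3.120 V=339.248

span = t_max - t_min = 4.04 - 0.54 = 3.500
L(9,6) = 67, L_eff = 67/255 = 0.262745
t(9,6) = 4.04 - 3.500·0.262745 = 3.120
Σt over all 7·12 pixels = 252049/1275 ≈ 197.6854902
V = pitch²·Σt = 1.31²·252049/1275 = 339.248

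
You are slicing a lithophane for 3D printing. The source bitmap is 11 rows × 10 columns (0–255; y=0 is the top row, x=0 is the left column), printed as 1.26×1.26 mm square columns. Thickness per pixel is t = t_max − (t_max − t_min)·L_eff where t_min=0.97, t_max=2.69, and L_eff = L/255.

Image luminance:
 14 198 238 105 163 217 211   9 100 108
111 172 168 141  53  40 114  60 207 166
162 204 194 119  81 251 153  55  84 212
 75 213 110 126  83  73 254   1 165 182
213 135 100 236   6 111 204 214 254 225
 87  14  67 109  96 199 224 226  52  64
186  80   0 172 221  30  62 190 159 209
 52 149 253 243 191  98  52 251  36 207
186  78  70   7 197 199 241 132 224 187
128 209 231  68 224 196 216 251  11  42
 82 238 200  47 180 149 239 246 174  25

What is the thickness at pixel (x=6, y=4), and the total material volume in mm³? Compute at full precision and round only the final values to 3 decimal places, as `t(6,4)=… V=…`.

t(6,4)=1.314 V=301.155

span = t_max - t_min = 2.69 - 0.97 = 1.720
L(6,4) = 204, L_eff = 204/255 = 0.800000
t(6,4) = 2.69 - 1.720·0.800000 = 1.314
Σt over all 11·10 pixels = 2418569/12750 ≈ 189.6916863
V = pitch²·Σt = 1.26²·2418569/12750 = 301.155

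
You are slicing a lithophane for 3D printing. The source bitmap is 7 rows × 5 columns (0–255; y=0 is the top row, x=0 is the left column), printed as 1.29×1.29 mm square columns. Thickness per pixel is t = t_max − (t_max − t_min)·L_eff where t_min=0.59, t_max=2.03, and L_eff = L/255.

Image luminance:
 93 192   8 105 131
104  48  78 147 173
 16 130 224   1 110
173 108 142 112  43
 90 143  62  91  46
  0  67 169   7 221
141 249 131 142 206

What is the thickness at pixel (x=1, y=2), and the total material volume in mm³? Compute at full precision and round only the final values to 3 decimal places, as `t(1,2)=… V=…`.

span = t_max - t_min = 2.03 - 0.59 = 1.440
L(1,2) = 130, L_eff = 130/255 = 0.509804
t(1,2) = 2.03 - 1.440·0.509804 = 1.296
Σt over all 7·5 pixels = 416581/8500 ≈ 49.0095294
V = pitch²·Σt = 1.29²·416581/8500 = 81.557

t(1,2)=1.296 V=81.557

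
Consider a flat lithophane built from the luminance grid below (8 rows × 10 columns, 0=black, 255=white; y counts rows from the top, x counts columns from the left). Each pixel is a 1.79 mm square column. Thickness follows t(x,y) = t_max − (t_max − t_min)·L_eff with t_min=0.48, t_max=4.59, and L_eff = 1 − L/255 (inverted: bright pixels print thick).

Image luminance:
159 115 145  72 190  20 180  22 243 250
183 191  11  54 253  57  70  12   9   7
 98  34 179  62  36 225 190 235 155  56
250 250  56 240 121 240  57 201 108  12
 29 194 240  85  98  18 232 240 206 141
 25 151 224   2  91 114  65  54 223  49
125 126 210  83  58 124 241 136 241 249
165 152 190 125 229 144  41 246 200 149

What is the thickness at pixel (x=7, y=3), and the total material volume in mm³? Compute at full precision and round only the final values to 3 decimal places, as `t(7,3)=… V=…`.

t(7,3)=3.720 V=678.866

span = t_max - t_min = 4.59 - 0.48 = 4.110
L(7,3) = 201, L_eff = 1 - 201/255 = 0.211765 (inverted)
t(7,3) = 4.59 - 4.110·0.211765 = 3.720
Σt over all 8·10 pixels = 1800931/8500 ≈ 211.8742353
V = pitch²·Σt = 1.79²·1800931/8500 = 678.866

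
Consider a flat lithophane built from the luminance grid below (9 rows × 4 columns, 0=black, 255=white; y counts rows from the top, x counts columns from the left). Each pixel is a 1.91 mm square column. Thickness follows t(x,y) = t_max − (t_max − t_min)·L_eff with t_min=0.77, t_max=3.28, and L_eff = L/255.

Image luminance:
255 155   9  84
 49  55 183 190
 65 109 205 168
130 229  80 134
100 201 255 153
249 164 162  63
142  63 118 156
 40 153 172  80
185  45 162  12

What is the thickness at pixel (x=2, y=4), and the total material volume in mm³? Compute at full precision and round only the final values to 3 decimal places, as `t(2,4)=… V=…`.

t(2,4)=0.770 V=259.303

span = t_max - t_min = 3.28 - 0.77 = 2.510
L(2,4) = 255, L_eff = 255/255 = 1.000000
t(2,4) = 3.28 - 2.510·1.000000 = 0.770
Σt over all 9·4 pixels = 362503/5100 ≈ 71.0790196
V = pitch²·Σt = 1.91²·362503/5100 = 259.303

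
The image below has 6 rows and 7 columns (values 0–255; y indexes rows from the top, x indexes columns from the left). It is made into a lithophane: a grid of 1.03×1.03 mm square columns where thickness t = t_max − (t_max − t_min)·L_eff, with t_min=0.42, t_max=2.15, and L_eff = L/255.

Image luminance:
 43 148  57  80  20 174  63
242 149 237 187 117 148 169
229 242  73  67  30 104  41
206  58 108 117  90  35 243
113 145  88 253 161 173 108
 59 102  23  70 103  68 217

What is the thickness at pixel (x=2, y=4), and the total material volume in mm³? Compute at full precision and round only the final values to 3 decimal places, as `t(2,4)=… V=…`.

t(2,4)=1.553 V=58.660

span = t_max - t_min = 2.15 - 0.42 = 1.730
L(2,4) = 88, L_eff = 88/255 = 0.345098
t(2,4) = 2.15 - 1.730·0.345098 = 1.553
Σt over all 6·7 pixels = 46999/850 ≈ 55.2929412
V = pitch²·Σt = 1.03²·46999/850 = 58.660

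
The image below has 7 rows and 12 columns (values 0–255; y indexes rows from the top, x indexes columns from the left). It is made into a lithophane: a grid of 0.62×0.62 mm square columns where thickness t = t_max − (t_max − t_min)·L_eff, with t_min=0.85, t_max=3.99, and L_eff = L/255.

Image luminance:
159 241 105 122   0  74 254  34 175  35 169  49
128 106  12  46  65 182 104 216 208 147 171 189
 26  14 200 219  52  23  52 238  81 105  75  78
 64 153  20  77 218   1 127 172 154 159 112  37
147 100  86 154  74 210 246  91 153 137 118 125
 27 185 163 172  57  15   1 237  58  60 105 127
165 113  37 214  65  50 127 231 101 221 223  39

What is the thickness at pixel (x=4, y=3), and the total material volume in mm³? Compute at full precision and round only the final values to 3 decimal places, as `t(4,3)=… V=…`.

span = t_max - t_min = 3.99 - 0.85 = 3.140
L(4,3) = 218, L_eff = 218/255 = 0.854902
t(4,3) = 3.99 - 3.140·0.854902 = 1.306
Σt over all 7·12 pixels = 453636/2125 ≈ 213.4757647
V = pitch²·Σt = 0.62²·453636/2125 = 82.060

t(4,3)=1.306 V=82.060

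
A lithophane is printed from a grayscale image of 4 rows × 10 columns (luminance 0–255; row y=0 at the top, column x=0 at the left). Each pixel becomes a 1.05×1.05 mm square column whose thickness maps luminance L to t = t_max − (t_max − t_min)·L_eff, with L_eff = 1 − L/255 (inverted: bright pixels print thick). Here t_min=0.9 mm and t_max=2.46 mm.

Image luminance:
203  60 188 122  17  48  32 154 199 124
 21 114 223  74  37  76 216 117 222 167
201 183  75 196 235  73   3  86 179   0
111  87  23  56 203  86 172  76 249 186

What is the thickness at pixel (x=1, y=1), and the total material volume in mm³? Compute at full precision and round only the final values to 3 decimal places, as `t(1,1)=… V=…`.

t(1,1)=1.597 V=72.699

span = t_max - t_min = 2.46 - 0.9 = 1.560
L(1,1) = 114, L_eff = 1 - 114/255 = 0.552941 (inverted)
t(1,1) = 2.46 - 1.560·0.552941 = 1.597
Σt over all 4·10 pixels = 140122/2125 ≈ 65.9397647
V = pitch²·Σt = 1.05²·140122/2125 = 72.699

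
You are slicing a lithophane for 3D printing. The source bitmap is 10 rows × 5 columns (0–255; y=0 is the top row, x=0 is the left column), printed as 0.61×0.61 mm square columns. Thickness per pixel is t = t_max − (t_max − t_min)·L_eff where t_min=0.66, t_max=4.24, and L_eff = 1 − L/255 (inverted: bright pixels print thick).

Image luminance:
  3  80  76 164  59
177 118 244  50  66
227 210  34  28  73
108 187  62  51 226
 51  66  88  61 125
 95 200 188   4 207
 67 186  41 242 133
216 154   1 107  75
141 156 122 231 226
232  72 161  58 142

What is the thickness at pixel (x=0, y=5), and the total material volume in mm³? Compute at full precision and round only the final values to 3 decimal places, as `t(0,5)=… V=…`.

span = t_max - t_min = 4.24 - 0.66 = 3.580
L(0,5) = 95, L_eff = 1 - 95/255 = 0.627451 (inverted)
t(0,5) = 4.24 - 3.580·0.627451 = 1.994
Σt over all 10·5 pixels = 1511039/12750 ≈ 118.5128627
V = pitch²·Σt = 0.61²·1511039/12750 = 44.099

t(0,5)=1.994 V=44.099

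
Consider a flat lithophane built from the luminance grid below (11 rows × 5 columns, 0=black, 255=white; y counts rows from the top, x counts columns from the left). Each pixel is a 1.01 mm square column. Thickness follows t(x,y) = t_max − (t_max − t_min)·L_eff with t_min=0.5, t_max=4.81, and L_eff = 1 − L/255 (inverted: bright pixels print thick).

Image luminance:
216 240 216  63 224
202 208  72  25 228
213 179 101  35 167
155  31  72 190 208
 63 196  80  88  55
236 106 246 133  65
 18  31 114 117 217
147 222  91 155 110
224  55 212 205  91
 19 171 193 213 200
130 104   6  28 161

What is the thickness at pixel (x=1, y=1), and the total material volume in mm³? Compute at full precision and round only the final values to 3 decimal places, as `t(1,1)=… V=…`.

t(1,1)=4.016 V=158.176

span = t_max - t_min = 4.81 - 0.5 = 4.310
L(1,1) = 208, L_eff = 1 - 208/255 = 0.184314 (inverted)
t(1,1) = 4.81 - 4.310·0.184314 = 4.016
Σt over all 11·5 pixels = 3954007/25500 ≈ 155.0590980
V = pitch²·Σt = 1.01²·3954007/25500 = 158.176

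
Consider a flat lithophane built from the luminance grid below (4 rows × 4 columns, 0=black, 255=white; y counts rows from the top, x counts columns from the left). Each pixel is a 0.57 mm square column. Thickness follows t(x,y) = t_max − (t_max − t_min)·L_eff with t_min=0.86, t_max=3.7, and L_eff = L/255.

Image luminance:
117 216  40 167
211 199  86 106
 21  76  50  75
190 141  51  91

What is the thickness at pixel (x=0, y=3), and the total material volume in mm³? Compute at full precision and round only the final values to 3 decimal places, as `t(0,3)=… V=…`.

t(0,3)=1.584 V=12.587

span = t_max - t_min = 3.7 - 0.86 = 2.840
L(0,3) = 190, L_eff = 190/255 = 0.745098
t(0,3) = 3.7 - 2.840·0.745098 = 1.584
Σt over all 4·4 pixels = 246973/6375 ≈ 38.7408627
V = pitch²·Σt = 0.57²·246973/6375 = 12.587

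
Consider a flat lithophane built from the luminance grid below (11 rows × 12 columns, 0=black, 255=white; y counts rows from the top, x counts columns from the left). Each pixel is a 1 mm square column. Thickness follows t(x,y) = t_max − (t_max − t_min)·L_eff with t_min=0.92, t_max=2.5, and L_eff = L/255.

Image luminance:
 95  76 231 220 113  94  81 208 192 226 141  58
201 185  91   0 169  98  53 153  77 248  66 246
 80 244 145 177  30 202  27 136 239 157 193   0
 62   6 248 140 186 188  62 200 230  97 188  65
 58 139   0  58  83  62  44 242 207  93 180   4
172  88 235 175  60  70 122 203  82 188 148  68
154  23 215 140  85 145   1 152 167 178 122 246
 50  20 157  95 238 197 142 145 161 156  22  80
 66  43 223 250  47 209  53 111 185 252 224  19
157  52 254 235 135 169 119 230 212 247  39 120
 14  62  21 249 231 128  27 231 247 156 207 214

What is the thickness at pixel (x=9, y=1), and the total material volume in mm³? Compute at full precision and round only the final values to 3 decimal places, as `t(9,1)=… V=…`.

t(9,1)=0.963 V=218.880

span = t_max - t_min = 2.5 - 0.92 = 1.580
L(9,1) = 248, L_eff = 248/255 = 0.972549
t(9,1) = 2.5 - 1.580·0.972549 = 0.963
Σt over all 11·12 pixels = 465119/2125 ≈ 218.8795294
V = pitch²·Σt = 1²·465119/2125 = 218.880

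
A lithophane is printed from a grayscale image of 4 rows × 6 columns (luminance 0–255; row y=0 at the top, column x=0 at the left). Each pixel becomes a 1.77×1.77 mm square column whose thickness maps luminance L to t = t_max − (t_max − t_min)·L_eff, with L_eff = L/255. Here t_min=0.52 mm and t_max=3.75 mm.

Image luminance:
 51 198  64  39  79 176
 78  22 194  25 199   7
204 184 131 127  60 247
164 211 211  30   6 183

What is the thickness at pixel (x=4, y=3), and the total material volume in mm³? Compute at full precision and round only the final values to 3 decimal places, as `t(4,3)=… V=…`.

span = t_max - t_min = 3.75 - 0.52 = 3.230
L(4,3) = 6, L_eff = 6/255 = 0.023529
t(4,3) = 3.75 - 3.230·0.023529 = 3.674
Σt over all 4·6 pixels = 8009/150 ≈ 53.3933333
V = pitch²·Σt = 1.77²·8009/150 = 167.276

t(4,3)=3.674 V=167.276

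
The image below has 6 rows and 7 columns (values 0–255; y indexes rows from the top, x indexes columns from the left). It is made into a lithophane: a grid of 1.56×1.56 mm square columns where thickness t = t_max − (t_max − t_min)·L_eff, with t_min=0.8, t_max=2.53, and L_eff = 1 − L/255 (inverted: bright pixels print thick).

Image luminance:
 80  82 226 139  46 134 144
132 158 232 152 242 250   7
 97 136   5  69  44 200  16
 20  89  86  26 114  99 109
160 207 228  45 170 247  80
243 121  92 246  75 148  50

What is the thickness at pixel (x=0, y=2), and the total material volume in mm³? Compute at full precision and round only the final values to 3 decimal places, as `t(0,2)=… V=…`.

t(0,2)=1.458 V=168.382

span = t_max - t_min = 2.53 - 0.8 = 1.730
L(0,2) = 97, L_eff = 1 - 97/255 = 0.619608 (inverted)
t(0,2) = 2.53 - 1.730·0.619608 = 1.458
Σt over all 6·7 pixels = 882179/12750 ≈ 69.1905098
V = pitch²·Σt = 1.56²·882179/12750 = 168.382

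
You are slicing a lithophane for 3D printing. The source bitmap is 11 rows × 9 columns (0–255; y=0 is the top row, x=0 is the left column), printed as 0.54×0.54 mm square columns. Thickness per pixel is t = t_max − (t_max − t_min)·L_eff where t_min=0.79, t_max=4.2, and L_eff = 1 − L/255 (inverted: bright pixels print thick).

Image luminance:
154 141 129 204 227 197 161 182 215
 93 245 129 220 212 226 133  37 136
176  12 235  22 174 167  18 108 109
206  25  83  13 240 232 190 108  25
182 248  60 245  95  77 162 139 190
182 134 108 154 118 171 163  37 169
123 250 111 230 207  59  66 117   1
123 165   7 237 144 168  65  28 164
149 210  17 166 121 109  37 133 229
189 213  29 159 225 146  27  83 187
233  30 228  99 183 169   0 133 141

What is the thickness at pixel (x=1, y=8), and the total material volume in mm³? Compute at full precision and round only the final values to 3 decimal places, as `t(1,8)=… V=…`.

t(1,8)=3.598 V=76.337

span = t_max - t_min = 4.2 - 0.79 = 3.410
L(1,8) = 210, L_eff = 1 - 210/255 = 0.176471 (inverted)
t(1,8) = 4.2 - 3.410·0.176471 = 3.598
Σt over all 11·9 pixels = 2225201/8500 ≈ 261.7883529
V = pitch²·Σt = 0.54²·2225201/8500 = 76.337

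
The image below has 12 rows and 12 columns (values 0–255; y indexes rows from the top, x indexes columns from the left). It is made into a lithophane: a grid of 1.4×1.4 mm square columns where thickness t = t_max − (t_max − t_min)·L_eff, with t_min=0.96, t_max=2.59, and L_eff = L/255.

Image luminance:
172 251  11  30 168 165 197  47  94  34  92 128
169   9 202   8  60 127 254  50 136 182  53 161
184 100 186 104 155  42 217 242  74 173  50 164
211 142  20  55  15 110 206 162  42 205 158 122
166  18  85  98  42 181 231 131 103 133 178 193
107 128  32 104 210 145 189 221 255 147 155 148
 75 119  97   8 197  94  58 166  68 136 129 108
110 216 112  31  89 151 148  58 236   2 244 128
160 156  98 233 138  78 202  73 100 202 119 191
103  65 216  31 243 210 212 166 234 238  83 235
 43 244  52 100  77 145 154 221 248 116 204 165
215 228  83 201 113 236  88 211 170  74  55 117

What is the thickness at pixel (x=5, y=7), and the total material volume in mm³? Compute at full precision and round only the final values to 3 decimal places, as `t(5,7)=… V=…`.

t(5,7)=1.625 V=487.132

span = t_max - t_min = 2.59 - 0.96 = 1.630
L(5,7) = 151, L_eff = 151/255 = 0.592157
t(5,7) = 2.59 - 1.630·0.592157 = 1.625
Σt over all 12·12 pixels = 74561/300 ≈ 248.5366667
V = pitch²·Σt = 1.4²·74561/300 = 487.132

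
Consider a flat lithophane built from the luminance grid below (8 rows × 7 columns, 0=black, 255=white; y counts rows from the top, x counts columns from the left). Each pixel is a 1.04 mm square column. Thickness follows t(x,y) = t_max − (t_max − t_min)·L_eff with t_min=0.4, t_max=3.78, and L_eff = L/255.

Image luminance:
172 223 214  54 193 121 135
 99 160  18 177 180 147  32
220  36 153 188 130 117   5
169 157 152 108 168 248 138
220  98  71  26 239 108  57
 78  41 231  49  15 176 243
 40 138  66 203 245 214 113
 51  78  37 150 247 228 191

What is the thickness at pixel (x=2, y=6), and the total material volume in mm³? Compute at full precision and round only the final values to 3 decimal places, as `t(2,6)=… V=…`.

span = t_max - t_min = 3.78 - 0.4 = 3.380
L(2,6) = 66, L_eff = 66/255 = 0.258824
t(2,6) = 3.78 - 3.380·0.258824 = 2.905
Σt over all 8·7 pixels = 1420097/12750 ≈ 111.3801569
V = pitch²·Σt = 1.04²·1420097/12750 = 120.469

t(2,6)=2.905 V=120.469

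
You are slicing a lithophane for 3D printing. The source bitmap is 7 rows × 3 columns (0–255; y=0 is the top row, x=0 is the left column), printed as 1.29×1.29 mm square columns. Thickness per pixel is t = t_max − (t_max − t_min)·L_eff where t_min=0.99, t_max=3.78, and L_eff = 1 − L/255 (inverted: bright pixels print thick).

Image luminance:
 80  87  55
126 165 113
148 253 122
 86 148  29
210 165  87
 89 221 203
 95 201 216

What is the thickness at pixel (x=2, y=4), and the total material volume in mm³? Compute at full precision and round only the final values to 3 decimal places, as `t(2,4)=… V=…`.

t(2,4)=1.942 V=87.379

span = t_max - t_min = 3.78 - 0.99 = 2.790
L(2,4) = 87, L_eff = 1 - 87/255 = 0.658824 (inverted)
t(2,4) = 3.78 - 2.790·0.658824 = 1.942
Σt over all 7·3 pixels = 223161/4250 ≈ 52.5084706
V = pitch²·Σt = 1.29²·223161/4250 = 87.379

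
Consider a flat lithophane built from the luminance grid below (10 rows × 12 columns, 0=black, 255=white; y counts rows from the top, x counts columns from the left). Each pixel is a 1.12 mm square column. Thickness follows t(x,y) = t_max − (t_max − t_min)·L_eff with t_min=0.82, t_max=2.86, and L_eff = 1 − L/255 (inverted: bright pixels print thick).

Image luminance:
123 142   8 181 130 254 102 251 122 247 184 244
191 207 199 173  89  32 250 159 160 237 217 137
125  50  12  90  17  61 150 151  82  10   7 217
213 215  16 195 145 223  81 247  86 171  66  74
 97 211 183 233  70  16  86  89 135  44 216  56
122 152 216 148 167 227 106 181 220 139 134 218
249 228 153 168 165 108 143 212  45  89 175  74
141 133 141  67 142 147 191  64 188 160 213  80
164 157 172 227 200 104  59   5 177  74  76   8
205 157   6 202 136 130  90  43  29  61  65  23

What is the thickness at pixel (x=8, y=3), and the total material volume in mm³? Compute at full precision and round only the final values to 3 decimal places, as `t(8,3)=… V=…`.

t(8,3)=1.508 V=286.555

span = t_max - t_min = 2.86 - 0.82 = 2.040
L(8,3) = 86, L_eff = 1 - 86/255 = 0.662745 (inverted)
t(8,3) = 2.86 - 2.040·0.662745 = 1.508
Σt over all 10·12 pixels = 228.44
V = pitch²·Σt = 1.12²·228.44 = 286.555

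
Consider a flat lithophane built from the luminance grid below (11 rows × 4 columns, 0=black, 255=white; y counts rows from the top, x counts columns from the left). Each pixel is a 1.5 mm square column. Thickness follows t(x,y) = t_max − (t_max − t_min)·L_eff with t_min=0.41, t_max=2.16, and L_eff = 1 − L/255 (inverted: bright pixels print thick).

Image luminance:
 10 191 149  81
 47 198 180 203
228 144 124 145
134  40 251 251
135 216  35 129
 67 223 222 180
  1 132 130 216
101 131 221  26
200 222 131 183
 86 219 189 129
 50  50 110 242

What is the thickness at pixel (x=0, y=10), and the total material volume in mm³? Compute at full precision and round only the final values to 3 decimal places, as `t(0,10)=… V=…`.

t(0,10)=0.753 V=138.672

span = t_max - t_min = 2.16 - 0.41 = 1.750
L(0,10) = 50, L_eff = 1 - 50/255 = 0.803922 (inverted)
t(0,10) = 2.16 - 1.750·0.803922 = 0.753
Σt over all 11·4 pixels = 78581/1275 ≈ 61.6321569
V = pitch²·Σt = 1.5²·78581/1275 = 138.672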